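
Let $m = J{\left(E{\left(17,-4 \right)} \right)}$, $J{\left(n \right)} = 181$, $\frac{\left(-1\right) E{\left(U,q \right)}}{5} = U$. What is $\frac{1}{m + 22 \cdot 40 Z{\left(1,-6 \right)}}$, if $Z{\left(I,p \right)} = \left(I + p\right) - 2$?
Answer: $- \frac{1}{5979} \approx -0.00016725$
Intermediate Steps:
$E{\left(U,q \right)} = - 5 U$
$Z{\left(I,p \right)} = -2 + I + p$
$m = 181$
$\frac{1}{m + 22 \cdot 40 Z{\left(1,-6 \right)}} = \frac{1}{181 + 22 \cdot 40 \left(-2 + 1 - 6\right)} = \frac{1}{181 + 880 \left(-7\right)} = \frac{1}{181 - 6160} = \frac{1}{-5979} = - \frac{1}{5979}$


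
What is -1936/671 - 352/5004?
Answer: -225544/76311 ≈ -2.9556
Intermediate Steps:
-1936/671 - 352/5004 = -1936*1/671 - 352*1/5004 = -176/61 - 88/1251 = -225544/76311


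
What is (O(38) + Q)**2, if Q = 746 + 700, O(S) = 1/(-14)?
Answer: 409779049/196 ≈ 2.0907e+6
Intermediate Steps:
O(S) = -1/14
Q = 1446
(O(38) + Q)**2 = (-1/14 + 1446)**2 = (20243/14)**2 = 409779049/196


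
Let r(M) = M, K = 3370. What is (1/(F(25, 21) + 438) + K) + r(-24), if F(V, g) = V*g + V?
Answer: 3305849/988 ≈ 3346.0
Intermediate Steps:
F(V, g) = V + V*g
(1/(F(25, 21) + 438) + K) + r(-24) = (1/(25*(1 + 21) + 438) + 3370) - 24 = (1/(25*22 + 438) + 3370) - 24 = (1/(550 + 438) + 3370) - 24 = (1/988 + 3370) - 24 = 3329561/988 - 24 = 3305849/988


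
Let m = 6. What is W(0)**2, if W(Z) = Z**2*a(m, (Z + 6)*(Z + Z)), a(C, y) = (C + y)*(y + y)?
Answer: 0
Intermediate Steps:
a(C, y) = 2*y*(C + y) (a(C, y) = (C + y)*(2*y) = 2*y*(C + y))
W(Z) = 4*Z**3*(6 + Z)*(6 + 2*Z*(6 + Z)) (W(Z) = Z**2*(2*((Z + 6)*(Z + Z))*(6 + (Z + 6)*(Z + Z))) = Z**2*(2*((6 + Z)*(2*Z))*(6 + (6 + Z)*(2*Z))) = Z**2*(2*(2*Z*(6 + Z))*(6 + 2*Z*(6 + Z))) = Z**2*(4*Z*(6 + Z)*(6 + 2*Z*(6 + Z))) = 4*Z**3*(6 + Z)*(6 + 2*Z*(6 + Z)))
W(0)**2 = (8*0**3*(3 + 0*(6 + 0))*(6 + 0))**2 = (8*0*(3 + 0*6)*6)**2 = (8*0*(3 + 0)*6)**2 = (8*0*3*6)**2 = 0**2 = 0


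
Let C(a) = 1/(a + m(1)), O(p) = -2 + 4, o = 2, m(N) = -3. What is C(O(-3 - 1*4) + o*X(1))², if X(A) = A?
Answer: 1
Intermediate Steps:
O(p) = 2
C(a) = 1/(-3 + a) (C(a) = 1/(a - 3) = 1/(-3 + a))
C(O(-3 - 1*4) + o*X(1))² = (1/(-3 + (2 + 2*1)))² = (1/(-3 + (2 + 2)))² = (1/(-3 + 4))² = (1/1)² = 1² = 1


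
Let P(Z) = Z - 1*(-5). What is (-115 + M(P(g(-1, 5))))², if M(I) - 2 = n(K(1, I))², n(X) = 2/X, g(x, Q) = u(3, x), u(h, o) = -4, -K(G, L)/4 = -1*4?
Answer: 52287361/4096 ≈ 12765.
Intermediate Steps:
K(G, L) = 16 (K(G, L) = -(-4)*4 = -4*(-4) = 16)
g(x, Q) = -4
P(Z) = 5 + Z (P(Z) = Z + 5 = 5 + Z)
M(I) = 129/64 (M(I) = 2 + (2/16)² = 2 + (2*(1/16))² = 2 + (⅛)² = 2 + 1/64 = 129/64)
(-115 + M(P(g(-1, 5))))² = (-115 + 129/64)² = (-7231/64)² = 52287361/4096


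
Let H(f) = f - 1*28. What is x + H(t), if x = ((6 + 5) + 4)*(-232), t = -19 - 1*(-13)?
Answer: -3514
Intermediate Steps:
t = -6 (t = -19 + 13 = -6)
H(f) = -28 + f (H(f) = f - 28 = -28 + f)
x = -3480 (x = (11 + 4)*(-232) = 15*(-232) = -3480)
x + H(t) = -3480 + (-28 - 6) = -3480 - 34 = -3514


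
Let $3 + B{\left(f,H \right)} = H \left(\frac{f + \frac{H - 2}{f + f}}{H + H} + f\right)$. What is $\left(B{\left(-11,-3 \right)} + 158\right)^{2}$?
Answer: $\frac{64561225}{1936} \approx 33348.0$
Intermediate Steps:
$B{\left(f,H \right)} = -3 + H \left(f + \frac{f + \frac{-2 + H}{2 f}}{2 H}\right)$ ($B{\left(f,H \right)} = -3 + H \left(\frac{f + \frac{H - 2}{f + f}}{H + H} + f\right) = -3 + H \left(\frac{f + \frac{-2 + H}{2 f}}{2 H} + f\right) = -3 + H \left(f + \frac{f + \frac{-2 + H}{2 f}}{2 H}\right)$)
$\left(B{\left(-11,-3 \right)} + 158\right)^{2} = \left(\frac{-2 - 3 + 2 \left(-11\right) \left(-6 - 11 + 2 \left(-3\right) \left(-11\right)\right)}{4 \left(-11\right)} + 158\right)^{2} = \left(\frac{1}{4} \left(- \frac{1}{11}\right) \left(-2 - 3 + 2 \left(-11\right) \left(-6 - 11 + 66\right)\right) + 158\right)^{2} = \left(\frac{1}{4} \left(- \frac{1}{11}\right) \left(-2 - 3 + 2 \left(-11\right) 49\right) + 158\right)^{2} = \left(\frac{1}{4} \left(- \frac{1}{11}\right) \left(-2 - 3 - 1078\right) + 158\right)^{2} = \left(\frac{1}{4} \left(- \frac{1}{11}\right) \left(-1083\right) + 158\right)^{2} = \left(\frac{1083}{44} + 158\right)^{2} = \left(\frac{8035}{44}\right)^{2} = \frac{64561225}{1936}$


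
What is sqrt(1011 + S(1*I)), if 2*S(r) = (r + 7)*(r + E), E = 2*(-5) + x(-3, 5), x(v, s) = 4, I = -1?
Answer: 3*sqrt(110) ≈ 31.464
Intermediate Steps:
E = -6 (E = 2*(-5) + 4 = -10 + 4 = -6)
S(r) = (-6 + r)*(7 + r)/2 (S(r) = ((r + 7)*(r - 6))/2 = ((7 + r)*(-6 + r))/2 = ((-6 + r)*(7 + r))/2 = (-6 + r)*(7 + r)/2)
sqrt(1011 + S(1*I)) = sqrt(1011 + (-21 + (1*(-1))/2 + (1*(-1))**2/2)) = sqrt(1011 + (-21 + (1/2)*(-1) + (1/2)*(-1)**2)) = sqrt(1011 + (-21 - 1/2 + (1/2)*1)) = sqrt(1011 + (-21 - 1/2 + 1/2)) = sqrt(1011 - 21) = sqrt(990) = 3*sqrt(110)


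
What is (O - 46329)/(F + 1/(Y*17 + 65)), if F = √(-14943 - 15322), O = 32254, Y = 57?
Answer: 14553550*I/(-I + 1034*√30265) ≈ -0.00044977 + 80.906*I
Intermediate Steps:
F = I*√30265 (F = √(-30265) = I*√30265 ≈ 173.97*I)
(O - 46329)/(F + 1/(Y*17 + 65)) = (32254 - 46329)/(I*√30265 + 1/(57*17 + 65)) = -14075/(I*√30265 + 1/(969 + 65)) = -14075/(I*√30265 + 1/1034) = -14075/(1/1034 + I*√30265)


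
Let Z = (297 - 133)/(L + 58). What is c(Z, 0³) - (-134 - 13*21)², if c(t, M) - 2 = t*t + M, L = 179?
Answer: -9304199447/56169 ≈ -1.6565e+5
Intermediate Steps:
Z = 164/237 (Z = (297 - 133)/(179 + 58) = 164/237 ≈ 0.69198)
c(t, M) = 2 + M + t² (c(t, M) = 2 + (t*t + M) = 2 + (t² + M) = 2 + (M + t²) = 2 + M + t²)
c(Z, 0³) - (-134 - 13*21)² = (2 + 0³ + (164/237)²) - (-134 - 13*21)² = (2 + 0 + 26896/56169) - (-134 - 273)² = 139234/56169 - 1*(-407)² = 139234/56169 - 1*165649 = 139234/56169 - 165649 = -9304199447/56169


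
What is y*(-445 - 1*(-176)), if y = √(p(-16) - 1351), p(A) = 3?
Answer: -538*I*√337 ≈ -9876.4*I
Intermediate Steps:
y = 2*I*√337 (y = √(3 - 1351) = √(-1348) = 2*I*√337 ≈ 36.715*I)
y*(-445 - 1*(-176)) = (2*I*√337)*(-445 - 1*(-176)) = (2*I*√337)*(-445 + 176) = (2*I*√337)*(-269) = -538*I*√337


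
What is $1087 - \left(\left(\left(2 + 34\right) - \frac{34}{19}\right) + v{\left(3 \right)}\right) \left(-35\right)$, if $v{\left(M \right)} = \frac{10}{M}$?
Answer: $\frac{136859}{57} \approx 2401.0$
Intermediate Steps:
$1087 - \left(\left(\left(2 + 34\right) - \frac{34}{19}\right) + v{\left(3 \right)}\right) \left(-35\right) = 1087 - \left(\left(\left(2 + 34\right) - \frac{34}{19}\right) + \frac{10}{3}\right) \left(-35\right) = 1087 - \left(\left(36 - \frac{34}{19}\right) + 10 \cdot \frac{1}{3}\right) \left(-35\right) = 1087 - \left(\left(36 - \frac{34}{19}\right) + \frac{10}{3}\right) \left(-35\right) = 1087 - \left(\frac{650}{19} + \frac{10}{3}\right) \left(-35\right) = 1087 - \frac{2140}{57} \left(-35\right) = 1087 - - \frac{74900}{57} = 1087 + \frac{74900}{57} = \frac{136859}{57}$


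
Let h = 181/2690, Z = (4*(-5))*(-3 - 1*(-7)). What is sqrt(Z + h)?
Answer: 3*I*sqrt(64266790)/2690 ≈ 8.9405*I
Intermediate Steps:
Z = -80 (Z = -20*(-3 + 7) = -20*4 = -80)
h = 181/2690 (h = 181*(1/2690) = 181/2690 ≈ 0.067286)
sqrt(Z + h) = sqrt(-80 + 181/2690) = sqrt(-215019/2690) = 3*I*sqrt(64266790)/2690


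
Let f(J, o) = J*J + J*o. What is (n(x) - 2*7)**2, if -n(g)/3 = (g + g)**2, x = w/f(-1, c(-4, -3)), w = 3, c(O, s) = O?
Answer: 209764/625 ≈ 335.62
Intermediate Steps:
f(J, o) = J**2 + J*o
x = 3/5 (x = 3/((-(-1 - 4))) = 3/((-1*(-5))) = 3/5 ≈ 0.60000)
n(g) = -12*g**2 (n(g) = -3*(g + g)**2 = -3*4*g**2 = -12*g**2)
(n(x) - 2*7)**2 = (-12*(3/5)**2 - 2*7)**2 = (-12*9/25 - 14)**2 = (-108/25 - 14)**2 = (-458/25)**2 = 209764/625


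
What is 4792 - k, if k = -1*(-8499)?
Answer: -3707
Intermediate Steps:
k = 8499
4792 - k = 4792 - 1*8499 = 4792 - 8499 = -3707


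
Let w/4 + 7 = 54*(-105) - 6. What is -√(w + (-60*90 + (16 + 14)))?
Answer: -I*√28102 ≈ -167.64*I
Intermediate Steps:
w = -22732 (w = -28 + 4*(54*(-105) - 6) = -28 + 4*(-5670 - 6) = -28 + 4*(-5676) = -28 - 22704 = -22732)
-√(w + (-60*90 + (16 + 14))) = -√(-22732 + (-60*90 + (16 + 14))) = -√(-22732 + (-5400 + 30)) = -√(-22732 - 5370) = -√(-28102) = -I*√28102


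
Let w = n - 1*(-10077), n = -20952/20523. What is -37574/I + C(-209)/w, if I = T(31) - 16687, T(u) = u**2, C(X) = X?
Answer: 38901253688/16424085003 ≈ 2.3685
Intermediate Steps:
n = -6984/6841 (n = -20952*1/20523 = -6984/6841 ≈ -1.0209)
w = 68929773/6841 (w = -6984/6841 - 1*(-10077) = -6984/6841 + 10077 = 68929773/6841 ≈ 10076.)
I = -15726 (I = 31**2 - 16687 = 961 - 16687 = -15726)
-37574/I + C(-209)/w = -37574/(-15726) - 209/68929773/6841 = -37574*(-1/15726) - 209*6841/68929773 = 18787/7863 - 129979/6266343 = 38901253688/16424085003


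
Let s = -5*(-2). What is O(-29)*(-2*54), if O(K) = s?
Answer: -1080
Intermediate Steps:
s = 10
O(K) = 10
O(-29)*(-2*54) = 10*(-2*54) = 10*(-108) = -1080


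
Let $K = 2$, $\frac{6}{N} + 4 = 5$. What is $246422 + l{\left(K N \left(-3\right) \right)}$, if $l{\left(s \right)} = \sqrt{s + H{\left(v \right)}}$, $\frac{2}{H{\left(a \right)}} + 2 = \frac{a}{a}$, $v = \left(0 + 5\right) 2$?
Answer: $246422 + i \sqrt{38} \approx 2.4642 \cdot 10^{5} + 6.1644 i$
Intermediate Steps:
$N = 6$ ($N = \frac{6}{-4 + 5} = \frac{6}{1} = 6 \cdot 1 = 6$)
$v = 10$ ($v = 5 \cdot 2 = 10$)
$H{\left(a \right)} = -2$ ($H{\left(a \right)} = \frac{2}{-2 + \frac{a}{a}} = \frac{2}{-2 + 1} = \frac{2}{-1} = 2 \left(-1\right) = -2$)
$l{\left(s \right)} = \sqrt{-2 + s}$ ($l{\left(s \right)} = \sqrt{s - 2} = \sqrt{-2 + s}$)
$246422 + l{\left(K N \left(-3\right) \right)} = 246422 + \sqrt{-2 + 2 \cdot 6 \left(-3\right)} = 246422 + \sqrt{-2 + 12 \left(-3\right)} = 246422 + \sqrt{-2 - 36} = 246422 + \sqrt{-38} = 246422 + i \sqrt{38}$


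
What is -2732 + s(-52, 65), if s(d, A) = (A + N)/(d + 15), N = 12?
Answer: -101161/37 ≈ -2734.1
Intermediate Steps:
s(d, A) = (12 + A)/(15 + d) (s(d, A) = (A + 12)/(d + 15) = (12 + A)/(15 + d))
-2732 + s(-52, 65) = -2732 + (12 + 65)/(15 - 52) = -2732 + 77/(-37) = -2732 - 1/37*77 = -2732 - 77/37 = -101161/37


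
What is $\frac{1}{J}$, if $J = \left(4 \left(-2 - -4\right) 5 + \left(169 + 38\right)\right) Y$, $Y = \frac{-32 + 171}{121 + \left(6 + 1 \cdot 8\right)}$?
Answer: $\frac{135}{34333} \approx 0.0039321$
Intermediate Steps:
$Y = \frac{139}{135}$ ($Y = \frac{139}{121 + \left(6 + 8\right)} = \frac{139}{121 + 14} = \frac{139}{135} \approx 1.0296$)
$J = \frac{34333}{135}$ ($J = \left(4 \left(-2 - -4\right) 5 + \left(169 + 38\right)\right) \frac{139}{135} = \left(4 \left(-2 + 4\right) 5 + 207\right) \frac{139}{135} = \left(4 \cdot 2 \cdot 5 + 207\right) \frac{139}{135} = \left(8 \cdot 5 + 207\right) \frac{139}{135} = \left(40 + 207\right) \frac{139}{135} = 247 \cdot \frac{139}{135} = \frac{34333}{135} \approx 254.32$)
$\frac{1}{J} = \frac{1}{\frac{34333}{135}} = \frac{135}{34333}$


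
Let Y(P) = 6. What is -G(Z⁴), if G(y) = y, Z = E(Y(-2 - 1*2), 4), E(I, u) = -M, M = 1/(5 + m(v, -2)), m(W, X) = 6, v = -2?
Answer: -1/14641 ≈ -6.8301e-5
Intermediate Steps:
M = 1/11 (M = 1/(5 + 6) = 1/11 ≈ 0.090909)
E(I, u) = -1/11 (E(I, u) = -1*1/11 = -1/11)
Z = -1/11 ≈ -0.090909
-G(Z⁴) = -(-1/11)⁴ = -1*1/14641 = -1/14641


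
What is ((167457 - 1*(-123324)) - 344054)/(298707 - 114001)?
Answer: -53273/184706 ≈ -0.28842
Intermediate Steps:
((167457 - 1*(-123324)) - 344054)/(298707 - 114001) = ((167457 + 123324) - 344054)/184706 = (290781 - 344054)*(1/184706) = -53273*1/184706 = -53273/184706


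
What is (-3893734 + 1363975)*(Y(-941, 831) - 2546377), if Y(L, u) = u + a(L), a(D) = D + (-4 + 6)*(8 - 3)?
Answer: 6441973109043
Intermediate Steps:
a(D) = 10 + D (a(D) = D + 2*5 = D + 10 = 10 + D)
Y(L, u) = 10 + L + u (Y(L, u) = u + (10 + L) = 10 + L + u)
(-3893734 + 1363975)*(Y(-941, 831) - 2546377) = (-3893734 + 1363975)*((10 - 941 + 831) - 2546377) = -2529759*(-100 - 2546377) = -2529759*(-2546477) = 6441973109043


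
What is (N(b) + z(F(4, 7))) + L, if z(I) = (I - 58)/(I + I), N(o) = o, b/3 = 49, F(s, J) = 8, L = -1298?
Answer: -9233/8 ≈ -1154.1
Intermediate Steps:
b = 147 (b = 3*49 = 147)
z(I) = (-58 + I)/(2*I) (z(I) = (-58 + I)/((2*I)) = (-58 + I)*(1/(2*I)) = (-58 + I)/(2*I))
(N(b) + z(F(4, 7))) + L = (147 + (½)*(-58 + 8)/8) - 1298 = (147 + (½)*(⅛)*(-50)) - 1298 = (147 - 25/8) - 1298 = 1151/8 - 1298 = -9233/8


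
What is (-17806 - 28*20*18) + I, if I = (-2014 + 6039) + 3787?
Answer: -20074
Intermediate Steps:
I = 7812 (I = 4025 + 3787 = 7812)
(-17806 - 28*20*18) + I = (-17806 - 28*20*18) + 7812 = (-17806 - 560*18) + 7812 = (-17806 - 10080) + 7812 = -27886 + 7812 = -20074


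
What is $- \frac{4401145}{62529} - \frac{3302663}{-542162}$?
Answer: $- \frac{2179621360763}{33900847698} \approx -64.294$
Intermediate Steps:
$- \frac{4401145}{62529} - \frac{3302663}{-542162} = \left(-4401145\right) \frac{1}{62529} - - \frac{3302663}{542162} = - \frac{4401145}{62529} + \frac{3302663}{542162} = - \frac{2179621360763}{33900847698}$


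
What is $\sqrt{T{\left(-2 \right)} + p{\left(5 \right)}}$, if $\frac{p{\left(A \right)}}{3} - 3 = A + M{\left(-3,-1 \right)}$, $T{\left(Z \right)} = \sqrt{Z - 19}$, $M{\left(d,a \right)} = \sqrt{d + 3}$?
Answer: $\sqrt{24 + i \sqrt{21}} \approx 4.9211 + 0.46561 i$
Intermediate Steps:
$M{\left(d,a \right)} = \sqrt{3 + d}$
$T{\left(Z \right)} = \sqrt{-19 + Z}$
$p{\left(A \right)} = 9 + 3 A$ ($p{\left(A \right)} = 9 + 3 \left(A + \sqrt{3 - 3}\right) = 9 + 3 \left(A + \sqrt{0}\right) = 9 + 3 \left(A + 0\right) = 9 + 3 A$)
$\sqrt{T{\left(-2 \right)} + p{\left(5 \right)}} = \sqrt{\sqrt{-19 - 2} + \left(9 + 3 \cdot 5\right)} = \sqrt{\sqrt{-21} + \left(9 + 15\right)} = \sqrt{i \sqrt{21} + 24} = \sqrt{24 + i \sqrt{21}}$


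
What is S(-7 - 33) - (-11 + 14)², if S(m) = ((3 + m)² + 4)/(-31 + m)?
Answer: -2012/71 ≈ -28.338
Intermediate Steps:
S(m) = (4 + (3 + m)²)/(-31 + m)
S(-7 - 33) - (-11 + 14)² = (4 + (3 + (-7 - 33))²)/(-31 + (-7 - 33)) - (-11 + 14)² = (4 + (3 - 40)²)/(-31 - 40) - 1*3² = (4 + (-37)²)/(-71) - 1*9 = -(4 + 1369)/71 - 9 = -1/71*1373 - 9 = -1373/71 - 9 = -2012/71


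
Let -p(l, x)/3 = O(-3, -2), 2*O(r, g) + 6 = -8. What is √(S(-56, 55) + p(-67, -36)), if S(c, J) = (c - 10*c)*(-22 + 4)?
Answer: I*√9051 ≈ 95.137*I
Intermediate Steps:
O(r, g) = -7 (O(r, g) = -3 + (½)*(-8) = -3 - 4 = -7)
p(l, x) = 21 (p(l, x) = -3*(-7) = 21)
S(c, J) = 162*c (S(c, J) = -9*c*(-18) = 162*c)
√(S(-56, 55) + p(-67, -36)) = √(162*(-56) + 21) = √(-9072 + 21) = √(-9051) = I*√9051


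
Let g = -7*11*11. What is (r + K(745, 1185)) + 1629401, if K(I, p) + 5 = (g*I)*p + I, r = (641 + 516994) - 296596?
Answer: -745901595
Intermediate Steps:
g = -847 (g = -77*11 = -847)
r = 221039 (r = 517635 - 296596 = 221039)
K(I, p) = -5 + I - 847*I*p (K(I, p) = -5 + ((-847*I)*p + I) = -5 + (-847*I*p + I) = -5 + (I - 847*I*p) = -5 + I - 847*I*p)
(r + K(745, 1185)) + 1629401 = (221039 + (-5 + 745 - 847*745*1185)) + 1629401 = (221039 + (-5 + 745 - 747752775)) + 1629401 = (221039 - 747752035) + 1629401 = -747530996 + 1629401 = -745901595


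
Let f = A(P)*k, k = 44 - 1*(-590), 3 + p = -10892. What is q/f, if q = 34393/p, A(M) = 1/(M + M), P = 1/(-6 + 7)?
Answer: -34393/3453715 ≈ -0.0099583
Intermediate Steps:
p = -10895 (p = -3 - 10892 = -10895)
P = 1 (P = 1/1 = 1)
A(M) = 1/(2*M)
k = 634 (k = 44 + 590 = 634)
q = -34393/10895 (q = 34393/(-10895) = 34393*(-1/10895) = -34393/10895 ≈ -3.1568)
f = 317 (f = ((½)/1)*634 = ((½)*1)*634 = (½)*634 = 317)
q/f = -34393/10895/317 = -34393/10895*1/317 = -34393/3453715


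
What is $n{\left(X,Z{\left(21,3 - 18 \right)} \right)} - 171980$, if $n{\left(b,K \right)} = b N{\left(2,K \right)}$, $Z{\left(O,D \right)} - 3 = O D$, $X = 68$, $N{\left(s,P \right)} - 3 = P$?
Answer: $-192992$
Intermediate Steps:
$N{\left(s,P \right)} = 3 + P$
$Z{\left(O,D \right)} = 3 + D O$ ($Z{\left(O,D \right)} = 3 + O D = 3 + D O$)
$n{\left(b,K \right)} = b \left(3 + K\right)$
$n{\left(X,Z{\left(21,3 - 18 \right)} \right)} - 171980 = 68 \left(3 + \left(3 + \left(3 - 18\right) 21\right)\right) - 171980 = 68 \left(3 + \left(3 - 315\right)\right) - 171980 = 68 \left(3 - 312\right) - 171980 = 68 \left(-309\right) - 171980 = -21012 - 171980 = -192992$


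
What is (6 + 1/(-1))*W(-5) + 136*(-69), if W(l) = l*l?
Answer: -9259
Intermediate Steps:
W(l) = l²
(6 + 1/(-1))*W(-5) + 136*(-69) = (6 + 1/(-1))*(-5)² + 136*(-69) = (6 + 1*(-1))*25 - 9384 = (6 - 1)*25 - 9384 = 5*25 - 9384 = 125 - 9384 = -9259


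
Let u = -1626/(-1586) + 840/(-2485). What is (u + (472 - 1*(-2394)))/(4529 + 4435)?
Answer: 161403089/504700092 ≈ 0.31980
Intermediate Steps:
u = 38691/56303 (u = -1626*(-1/1586) + 840*(-1/2485) = 813/793 - 24/71 = 38691/56303 ≈ 0.68719)
(u + (472 - 1*(-2394)))/(4529 + 4435) = (38691/56303 + (472 - 1*(-2394)))/(4529 + 4435) = (38691/56303 + (472 + 2394))/8964 = (38691/56303 + 2866)*(1/8964) = (161403089/56303)*(1/8964) = 161403089/504700092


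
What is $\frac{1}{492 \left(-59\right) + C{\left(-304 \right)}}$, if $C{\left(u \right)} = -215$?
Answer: $- \frac{1}{29243} \approx -3.4196 \cdot 10^{-5}$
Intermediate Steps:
$\frac{1}{492 \left(-59\right) + C{\left(-304 \right)}} = \frac{1}{492 \left(-59\right) - 215} = \frac{1}{-29028 - 215} = \frac{1}{-29243} = - \frac{1}{29243}$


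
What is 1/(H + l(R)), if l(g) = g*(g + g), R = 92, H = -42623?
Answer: -1/25695 ≈ -3.8918e-5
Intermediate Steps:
l(g) = 2*g² (l(g) = g*(2*g) = 2*g²)
1/(H + l(R)) = 1/(-42623 + 2*92²) = 1/(-42623 + 2*8464) = 1/(-42623 + 16928) = 1/(-25695) = -1/25695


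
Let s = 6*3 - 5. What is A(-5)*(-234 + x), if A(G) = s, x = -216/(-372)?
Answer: -94068/31 ≈ -3034.5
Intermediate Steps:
x = 18/31 (x = -216*(-1/372) = 18/31 ≈ 0.58065)
s = 13 (s = 18 - 5 = 13)
A(G) = 13
A(-5)*(-234 + x) = 13*(-234 + 18/31) = 13*(-7236/31) = -94068/31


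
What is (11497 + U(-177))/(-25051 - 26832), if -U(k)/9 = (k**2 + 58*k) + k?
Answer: 176477/51883 ≈ 3.4014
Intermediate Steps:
U(k) = -531*k - 9*k**2 (U(k) = -9*((k**2 + 58*k) + k) = -9*(k**2 + 59*k) = -531*k - 9*k**2)
(11497 + U(-177))/(-25051 - 26832) = (11497 - 9*(-177)*(59 - 177))/(-25051 - 26832) = (11497 - 9*(-177)*(-118))/(-51883) = (11497 - 187974)*(-1/51883) = -176477*(-1/51883) = 176477/51883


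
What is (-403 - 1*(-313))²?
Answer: 8100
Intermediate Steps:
(-403 - 1*(-313))² = (-403 + 313)² = (-90)² = 8100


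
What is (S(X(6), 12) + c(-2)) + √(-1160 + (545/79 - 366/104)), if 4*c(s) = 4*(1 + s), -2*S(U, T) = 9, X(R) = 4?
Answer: -11/2 + 3*I*√542187191/2054 ≈ -5.5 + 34.009*I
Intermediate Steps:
S(U, T) = -9/2 (S(U, T) = -½*9 = -9/2)
c(s) = 1 + s (c(s) = (4*(1 + s))/4 = (4 + 4*s)/4 = 1 + s)
(S(X(6), 12) + c(-2)) + √(-1160 + (545/79 - 366/104)) = (-9/2 + (1 - 2)) + √(-1160 + (545/79 - 366/104)) = (-9/2 - 1) + √(-1160 + (545*(1/79) - 366*1/104)) = -11/2 + √(-1160 + (545/79 - 183/52)) = -11/2 + √(-1160 + 13883/4108) = -11/2 + √(-4751397/4108) = -11/2 + 3*I*√542187191/2054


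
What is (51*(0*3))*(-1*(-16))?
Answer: 0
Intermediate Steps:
(51*(0*3))*(-1*(-16)) = (51*0)*16 = 0*16 = 0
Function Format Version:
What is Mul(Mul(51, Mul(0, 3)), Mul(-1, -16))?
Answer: 0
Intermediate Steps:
Mul(Mul(51, Mul(0, 3)), Mul(-1, -16)) = Mul(Mul(51, 0), 16) = Mul(0, 16) = 0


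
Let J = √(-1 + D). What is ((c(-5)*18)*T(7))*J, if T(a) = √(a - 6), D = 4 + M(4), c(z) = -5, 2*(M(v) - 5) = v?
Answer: -90*√10 ≈ -284.60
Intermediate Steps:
M(v) = 5 + v/2
D = 11 (D = 4 + (5 + (½)*4) = 4 + (5 + 2) = 4 + 7 = 11)
T(a) = √(-6 + a)
J = √10 (J = √(-1 + 11) = √10 ≈ 3.1623)
((c(-5)*18)*T(7))*J = ((-5*18)*√(-6 + 7))*√10 = (-90*√1)*√10 = (-90*1)*√10 = -90*√10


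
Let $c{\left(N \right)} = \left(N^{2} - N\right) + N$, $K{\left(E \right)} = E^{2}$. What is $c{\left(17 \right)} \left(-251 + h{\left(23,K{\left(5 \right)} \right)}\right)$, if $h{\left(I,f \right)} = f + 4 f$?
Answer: $-36414$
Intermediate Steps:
$c{\left(N \right)} = N^{2}$
$h{\left(I,f \right)} = 5 f$
$c{\left(17 \right)} \left(-251 + h{\left(23,K{\left(5 \right)} \right)}\right) = 17^{2} \left(-251 + 5 \cdot 5^{2}\right) = 289 \left(-251 + 5 \cdot 25\right) = 289 \left(-251 + 125\right) = 289 \left(-126\right) = -36414$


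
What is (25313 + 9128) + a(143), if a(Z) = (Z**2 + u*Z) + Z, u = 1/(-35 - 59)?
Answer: 5172959/94 ≈ 55032.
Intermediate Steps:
u = -1/94 (u = 1/(-94) = -1/94 ≈ -0.010638)
a(Z) = Z**2 + 93*Z/94 (a(Z) = (Z**2 - Z/94) + Z = Z**2 + 93*Z/94)
(25313 + 9128) + a(143) = (25313 + 9128) + (1/94)*143*(93 + 94*143) = 34441 + (1/94)*143*(93 + 13442) = 34441 + (1/94)*143*13535 = 34441 + 1935505/94 = 5172959/94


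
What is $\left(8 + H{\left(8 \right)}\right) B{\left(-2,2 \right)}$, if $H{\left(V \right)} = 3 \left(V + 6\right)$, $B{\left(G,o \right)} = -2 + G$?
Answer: $-200$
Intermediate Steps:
$H{\left(V \right)} = 18 + 3 V$ ($H{\left(V \right)} = 3 \left(6 + V\right) = 18 + 3 V$)
$\left(8 + H{\left(8 \right)}\right) B{\left(-2,2 \right)} = \left(8 + \left(18 + 3 \cdot 8\right)\right) \left(-2 - 2\right) = \left(8 + \left(18 + 24\right)\right) \left(-4\right) = \left(8 + 42\right) \left(-4\right) = 50 \left(-4\right) = -200$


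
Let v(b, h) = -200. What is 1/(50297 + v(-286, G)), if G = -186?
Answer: 1/50097 ≈ 1.9961e-5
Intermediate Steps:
1/(50297 + v(-286, G)) = 1/(50297 - 200) = 1/50097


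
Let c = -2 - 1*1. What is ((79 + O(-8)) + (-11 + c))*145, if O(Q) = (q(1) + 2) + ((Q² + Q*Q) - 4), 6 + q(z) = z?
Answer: 26970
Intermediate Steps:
q(z) = -6 + z
O(Q) = -7 + 2*Q² (O(Q) = ((-6 + 1) + 2) + ((Q² + Q*Q) - 4) = (-5 + 2) + ((Q² + Q²) - 4) = -3 + (2*Q² - 4) = -3 + (-4 + 2*Q²) = -7 + 2*Q²)
c = -3 (c = -2 - 1 = -3)
((79 + O(-8)) + (-11 + c))*145 = ((79 + (-7 + 2*(-8)²)) + (-11 - 3))*145 = ((79 + (-7 + 2*64)) - 14)*145 = ((79 + (-7 + 128)) - 14)*145 = ((79 + 121) - 14)*145 = (200 - 14)*145 = 186*145 = 26970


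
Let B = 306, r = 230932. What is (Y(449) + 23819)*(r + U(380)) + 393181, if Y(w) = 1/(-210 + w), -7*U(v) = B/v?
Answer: 46015536382328/8365 ≈ 5.5010e+9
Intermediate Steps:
U(v) = -306/(7*v)
(Y(449) + 23819)*(r + U(380)) + 393181 = (1/(-210 + 449) + 23819)*(230932 - 306/7/380) + 393181 = (1/239 + 23819)*(230932 - 306/7*1/380) + 393181 = (1/239 + 23819)*(230932 - 153/1330) + 393181 = (5692742/239)*(307139407/1330) + 393181 = 46012247423263/8365 + 393181 = 46015536382328/8365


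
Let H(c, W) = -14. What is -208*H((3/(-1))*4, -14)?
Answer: 2912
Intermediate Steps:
-208*H((3/(-1))*4, -14) = -208*(-14) = 2912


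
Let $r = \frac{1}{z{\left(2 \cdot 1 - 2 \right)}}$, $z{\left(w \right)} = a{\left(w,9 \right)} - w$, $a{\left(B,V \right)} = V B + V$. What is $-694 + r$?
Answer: $- \frac{6245}{9} \approx -693.89$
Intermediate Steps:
$a{\left(B,V \right)} = V + B V$ ($a{\left(B,V \right)} = B V + V = V + B V$)
$z{\left(w \right)} = 9 + 8 w$ ($z{\left(w \right)} = 9 \left(1 + w\right) - w = \left(9 + 9 w\right) - w = 9 + 8 w$)
$r = \frac{1}{9}$ ($r = \frac{1}{9 + 8 \left(2 \cdot 1 - 2\right)} = \frac{1}{9 + 8 \left(2 - 2\right)} = \frac{1}{9 + 8 \cdot 0} = \frac{1}{9 + 0} = \frac{1}{9} \approx 0.11111$)
$-694 + r = -694 + \frac{1}{9} = - \frac{6245}{9}$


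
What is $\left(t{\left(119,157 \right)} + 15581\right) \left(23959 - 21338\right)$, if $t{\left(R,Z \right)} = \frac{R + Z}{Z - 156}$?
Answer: $41561197$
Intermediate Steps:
$t{\left(R,Z \right)} = \frac{R + Z}{-156 + Z}$
$\left(t{\left(119,157 \right)} + 15581\right) \left(23959 - 21338\right) = \left(\frac{119 + 157}{-156 + 157} + 15581\right) \left(23959 - 21338\right) = \left(1^{-1} \cdot 276 + 15581\right) 2621 = \left(1 \cdot 276 + 15581\right) 2621 = \left(276 + 15581\right) 2621 = 15857 \cdot 2621 = 41561197$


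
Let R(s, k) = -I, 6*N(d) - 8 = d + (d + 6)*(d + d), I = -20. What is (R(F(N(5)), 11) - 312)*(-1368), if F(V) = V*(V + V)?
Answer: 399456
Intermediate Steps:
N(d) = 4/3 + d/6 + d*(6 + d)/3 (N(d) = 4/3 + (d + (d + 6)*(d + d))/6 = 4/3 + (d + (6 + d)*(2*d))/6 = 4/3 + (d + 2*d*(6 + d))/6 = 4/3 + (d/6 + d*(6 + d)/3) = 4/3 + d/6 + d*(6 + d)/3)
F(V) = 2*V² (F(V) = V*(2*V) = 2*V²)
R(s, k) = 20 (R(s, k) = -1*(-20) = 20)
(R(F(N(5)), 11) - 312)*(-1368) = (20 - 312)*(-1368) = -292*(-1368) = 399456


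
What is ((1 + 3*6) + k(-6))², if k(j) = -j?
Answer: 625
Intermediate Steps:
((1 + 3*6) + k(-6))² = ((1 + 3*6) - 1*(-6))² = ((1 + 18) + 6)² = (19 + 6)² = 25² = 625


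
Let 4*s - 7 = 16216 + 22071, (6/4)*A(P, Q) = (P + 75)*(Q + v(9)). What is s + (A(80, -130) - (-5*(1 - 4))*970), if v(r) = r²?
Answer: -60239/6 ≈ -10040.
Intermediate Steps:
A(P, Q) = 2*(75 + P)*(81 + Q)/3 (A(P, Q) = 2*((P + 75)*(Q + 9²))/3 = 2*((75 + P)*(Q + 81))/3 = 2*((75 + P)*(81 + Q))/3 = 2*(75 + P)*(81 + Q)/3)
s = 19147/2 (s = 7/4 + (16216 + 22071)/4 = 7/4 + (¼)*38287 = 7/4 + 38287/4 = 19147/2 ≈ 9573.5)
s + (A(80, -130) - (-5*(1 - 4))*970) = 19147/2 + ((4050 + 50*(-130) + 54*80 + (⅔)*80*(-130)) - (-5*(1 - 4))*970) = 19147/2 + ((4050 - 6500 + 4320 - 20800/3) - (-5*(-3))*970) = 19147/2 + (-15190/3 - 15*970) = 19147/2 + (-15190/3 - 1*14550) = 19147/2 + (-15190/3 - 14550) = 19147/2 - 58840/3 = -60239/6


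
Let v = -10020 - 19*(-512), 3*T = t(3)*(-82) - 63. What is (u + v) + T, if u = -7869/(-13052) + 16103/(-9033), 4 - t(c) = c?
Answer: -40263958691/117898716 ≈ -341.51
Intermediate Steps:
t(c) = 4 - c
T = -145/3 (T = ((4 - 1*3)*(-82) - 63)/3 = ((4 - 3)*(-82) - 63)/3 = (1*(-82) - 63)/3 = (-82 - 63)/3 = (1/3)*(-145) = -145/3 ≈ -48.333)
v = -292 (v = -10020 + 9728 = -292)
u = -139095679/117898716 (u = -7869*(-1/13052) + 16103*(-1/9033) = 7869/13052 - 16103/9033 = -139095679/117898716 ≈ -1.1798)
(u + v) + T = (-139095679/117898716 - 292) - 145/3 = -34565520751/117898716 - 145/3 = -40263958691/117898716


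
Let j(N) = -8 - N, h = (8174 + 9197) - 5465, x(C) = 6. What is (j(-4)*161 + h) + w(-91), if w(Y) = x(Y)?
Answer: 11268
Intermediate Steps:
h = 11906 (h = 17371 - 5465 = 11906)
w(Y) = 6
(j(-4)*161 + h) + w(-91) = ((-8 - 1*(-4))*161 + 11906) + 6 = ((-8 + 4)*161 + 11906) + 6 = (-4*161 + 11906) + 6 = (-644 + 11906) + 6 = 11262 + 6 = 11268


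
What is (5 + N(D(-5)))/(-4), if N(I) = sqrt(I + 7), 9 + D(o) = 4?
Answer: -5/4 - sqrt(2)/4 ≈ -1.6036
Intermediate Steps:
D(o) = -5 (D(o) = -9 + 4 = -5)
N(I) = sqrt(7 + I)
(5 + N(D(-5)))/(-4) = (5 + sqrt(7 - 5))/(-4) = -(5 + sqrt(2))/4 = -5/4 - sqrt(2)/4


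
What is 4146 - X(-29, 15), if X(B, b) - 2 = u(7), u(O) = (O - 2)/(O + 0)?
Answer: 29003/7 ≈ 4143.3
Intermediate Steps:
u(O) = (-2 + O)/O
X(B, b) = 19/7 (X(B, b) = 2 + (-2 + 7)/7 = 2 + (⅐)*5 = 2 + 5/7 = 19/7)
4146 - X(-29, 15) = 4146 - 1*19/7 = 4146 - 19/7 = 29003/7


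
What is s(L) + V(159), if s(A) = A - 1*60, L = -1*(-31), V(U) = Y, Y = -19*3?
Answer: -86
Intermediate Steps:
Y = -57
V(U) = -57
L = 31
s(A) = -60 + A (s(A) = A - 60 = -60 + A)
s(L) + V(159) = (-60 + 31) - 57 = -29 - 57 = -86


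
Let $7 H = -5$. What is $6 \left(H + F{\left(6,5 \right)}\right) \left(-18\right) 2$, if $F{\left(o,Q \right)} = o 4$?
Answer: $- \frac{35208}{7} \approx -5029.7$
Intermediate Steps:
$F{\left(o,Q \right)} = 4 o$
$H = - \frac{5}{7}$ ($H = \frac{1}{7} \left(-5\right) = - \frac{5}{7} \approx -0.71429$)
$6 \left(H + F{\left(6,5 \right)}\right) \left(-18\right) 2 = 6 \left(- \frac{5}{7} + 4 \cdot 6\right) \left(-18\right) 2 = 6 \left(- \frac{5}{7} + 24\right) \left(-18\right) 2 = 6 \cdot \frac{163}{7} \left(-18\right) 2 = \frac{978}{7} \left(-18\right) 2 = \left(- \frac{17604}{7}\right) 2 = - \frac{35208}{7}$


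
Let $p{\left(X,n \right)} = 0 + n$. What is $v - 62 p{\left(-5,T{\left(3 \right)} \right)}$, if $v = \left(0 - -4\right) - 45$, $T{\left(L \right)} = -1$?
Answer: $21$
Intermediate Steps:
$v = -41$ ($v = \left(0 + 4\right) - 45 = 4 - 45 = -41$)
$p{\left(X,n \right)} = n$
$v - 62 p{\left(-5,T{\left(3 \right)} \right)} = -41 - -62 = -41 + 62 = 21$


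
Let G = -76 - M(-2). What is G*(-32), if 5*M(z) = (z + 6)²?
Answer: 12672/5 ≈ 2534.4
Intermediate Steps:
M(z) = (6 + z)²/5 (M(z) = (z + 6)²/5 = (6 + z)²/5)
G = -396/5 (G = -76 - (6 - 2)²/5 = -76 - 4²/5 = -76 - 16/5 = -396/5 ≈ -79.200)
G*(-32) = -396/5*(-32) = 12672/5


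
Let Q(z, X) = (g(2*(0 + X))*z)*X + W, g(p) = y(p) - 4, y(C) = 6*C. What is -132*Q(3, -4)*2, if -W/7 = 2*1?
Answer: -161040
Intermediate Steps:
g(p) = -4 + 6*p (g(p) = 6*p - 4 = -4 + 6*p)
W = -14 ≈ -14.000
Q(z, X) = -14 + X*z*(-4 + 12*X) (Q(z, X) = ((-4 + 6*(2*(0 + X)))*z)*X - 14 = ((-4 + 6*(2*X))*z)*X - 14 = ((-4 + 12*X)*z)*X - 14 = (z*(-4 + 12*X))*X - 14 = X*z*(-4 + 12*X) - 14 = -14 + X*z*(-4 + 12*X))
-132*Q(3, -4)*2 = -132*(-14 + 4*(-4)*3*(-1 + 3*(-4)))*2 = -132*(-14 + 4*(-4)*3*(-1 - 12))*2 = -132*(-14 + 4*(-4)*3*(-13))*2 = -132*(-14 + 624)*2 = -80520*2 = -132*1220 = -161040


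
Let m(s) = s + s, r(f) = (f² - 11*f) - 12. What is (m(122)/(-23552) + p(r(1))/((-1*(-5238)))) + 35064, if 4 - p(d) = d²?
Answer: 180236290043/5140224 ≈ 35064.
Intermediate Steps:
r(f) = -12 + f² - 11*f
p(d) = 4 - d²
m(s) = 2*s
(m(122)/(-23552) + p(r(1))/((-1*(-5238)))) + 35064 = ((2*122)/(-23552) + (4 - (-12 + 1² - 11*1)²)/((-1*(-5238)))) + 35064 = (244*(-1/23552) + (4 - (-12 + 1 - 11)²)/5238) + 35064 = (-61/5888 + (4 - 1*(-22)²)*(1/5238)) + 35064 = (-61/5888 + (4 - 1*484)*(1/5238)) + 35064 = (-61/5888 + (4 - 484)*(1/5238)) + 35064 = (-61/5888 - 480*1/5238) + 35064 = (-61/5888 - 80/873) + 35064 = -524293/5140224 + 35064 = 180236290043/5140224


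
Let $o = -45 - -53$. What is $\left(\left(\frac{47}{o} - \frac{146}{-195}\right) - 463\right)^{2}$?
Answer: $\frac{506868530809}{2433600} \approx 2.0828 \cdot 10^{5}$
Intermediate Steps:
$o = 8$ ($o = -45 + 53 = 8$)
$\left(\left(\frac{47}{o} - \frac{146}{-195}\right) - 463\right)^{2} = \left(\left(\frac{47}{8} - \frac{146}{-195}\right) - 463\right)^{2} = \left(\left(47 \cdot \frac{1}{8} - - \frac{146}{195}\right) - 463\right)^{2} = \left(\left(\frac{47}{8} + \frac{146}{195}\right) - 463\right)^{2} = \left(\frac{10333}{1560} - 463\right)^{2} = \left(- \frac{711947}{1560}\right)^{2} = \frac{506868530809}{2433600}$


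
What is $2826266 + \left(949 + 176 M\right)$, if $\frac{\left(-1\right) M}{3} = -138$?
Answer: $2900079$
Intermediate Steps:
$M = 414$ ($M = \left(-3\right) \left(-138\right) = 414$)
$2826266 + \left(949 + 176 M\right) = 2826266 + \left(949 + 176 \cdot 414\right) = 2826266 + \left(949 + 72864\right) = 2826266 + 73813 = 2900079$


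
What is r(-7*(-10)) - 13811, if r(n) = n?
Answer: -13741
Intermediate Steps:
r(-7*(-10)) - 13811 = -7*(-10) - 13811 = 70 - 13811 = -13741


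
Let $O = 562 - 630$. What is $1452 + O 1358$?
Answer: $-90892$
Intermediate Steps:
$O = -68$
$1452 + O 1358 = 1452 - 92344 = -90892$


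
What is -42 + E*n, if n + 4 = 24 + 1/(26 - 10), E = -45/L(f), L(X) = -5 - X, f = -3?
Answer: 13101/32 ≈ 409.41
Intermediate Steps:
E = 45/2 (E = -45/(-5 - 1*(-3)) = -45/(-5 + 3) = -45/(-2) = -45*(-½) = 45/2 ≈ 22.500)
n = 321/16 (n = -4 + (24 + 1/(26 - 10)) = -4 + (24 + 1/16) = -4 + 385/16 = 321/16 ≈ 20.063)
-42 + E*n = -42 + (45/2)*(321/16) = -42 + 14445/32 = 13101/32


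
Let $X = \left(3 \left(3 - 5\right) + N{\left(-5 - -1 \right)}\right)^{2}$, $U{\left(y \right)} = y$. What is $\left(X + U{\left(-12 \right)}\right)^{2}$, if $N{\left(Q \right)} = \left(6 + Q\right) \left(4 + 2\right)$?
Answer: $576$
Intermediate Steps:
$N{\left(Q \right)} = 36 + 6 Q$ ($N{\left(Q \right)} = \left(6 + Q\right) 6 = 36 + 6 Q$)
$X = 36$ ($X = \left(3 \left(3 - 5\right) + \left(36 + 6 \left(-5 - -1\right)\right)\right)^{2} = \left(3 \left(-2\right) + \left(36 + 6 \left(-5 + 1\right)\right)\right)^{2} = \left(-6 + \left(36 + 6 \left(-4\right)\right)\right)^{2} = \left(-6 + \left(36 - 24\right)\right)^{2} = \left(-6 + 12\right)^{2} = 6^{2} = 36$)
$\left(X + U{\left(-12 \right)}\right)^{2} = \left(36 - 12\right)^{2} = 24^{2} = 576$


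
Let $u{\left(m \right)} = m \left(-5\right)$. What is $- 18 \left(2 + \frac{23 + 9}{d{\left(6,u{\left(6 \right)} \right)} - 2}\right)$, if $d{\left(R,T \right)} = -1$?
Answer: $156$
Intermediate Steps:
$u{\left(m \right)} = - 5 m$
$- 18 \left(2 + \frac{23 + 9}{d{\left(6,u{\left(6 \right)} \right)} - 2}\right) = - 18 \left(2 + \frac{23 + 9}{-1 - 2}\right) = - 18 \left(2 + \frac{32}{-3}\right) = - 18 \left(2 + 32 \left(- \frac{1}{3}\right)\right) = - 18 \left(2 - \frac{32}{3}\right) = \left(-18\right) \left(- \frac{26}{3}\right) = 156$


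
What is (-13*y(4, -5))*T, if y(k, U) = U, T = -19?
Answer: -1235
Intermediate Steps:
(-13*y(4, -5))*T = -13*(-5)*(-19) = 65*(-19) = -1235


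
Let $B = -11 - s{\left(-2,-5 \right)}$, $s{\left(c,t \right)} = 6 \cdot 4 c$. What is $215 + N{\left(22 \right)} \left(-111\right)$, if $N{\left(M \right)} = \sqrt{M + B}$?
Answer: $215 - 111 \sqrt{59} \approx -637.61$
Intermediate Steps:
$s{\left(c,t \right)} = 24 c$
$B = 37$ ($B = -11 - 24 \left(-2\right) = -11 - -48 = -11 + 48 = 37$)
$N{\left(M \right)} = \sqrt{37 + M}$ ($N{\left(M \right)} = \sqrt{M + 37} = \sqrt{37 + M}$)
$215 + N{\left(22 \right)} \left(-111\right) = 215 + \sqrt{37 + 22} \left(-111\right) = 215 + \sqrt{59} \left(-111\right) = 215 - 111 \sqrt{59}$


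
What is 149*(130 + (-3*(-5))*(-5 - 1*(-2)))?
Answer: 12665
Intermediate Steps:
149*(130 + (-3*(-5))*(-5 - 1*(-2))) = 149*(130 + 15*(-5 + 2)) = 149*(130 + 15*(-3)) = 149*(130 - 45) = 149*85 = 12665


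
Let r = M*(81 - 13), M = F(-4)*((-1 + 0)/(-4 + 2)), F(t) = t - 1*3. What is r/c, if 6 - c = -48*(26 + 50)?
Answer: -17/261 ≈ -0.065134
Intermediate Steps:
F(t) = -3 + t (F(t) = t - 3 = -3 + t)
c = 3654 (c = 6 - (-48)*(26 + 50) = 6 - (-48)*76 = 6 - 1*(-3648) = 6 + 3648 = 3654)
M = -7/2 (M = (-3 - 4)*((-1 + 0)/(-4 + 2)) = -(-7)/(-2) = -(-7)*(-1)/2 = -7*1/2 = -7/2 ≈ -3.5000)
r = -238 (r = -7*(81 - 13)/2 = -7/2*68 = -238)
r/c = -238/3654 = -238*1/3654 = -17/261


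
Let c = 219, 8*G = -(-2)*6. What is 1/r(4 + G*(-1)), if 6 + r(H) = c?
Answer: 1/213 ≈ 0.0046948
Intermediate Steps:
G = 3/2 (G = (-(-2)*6)/8 = (-1*(-12))/8 = (⅛)*12 = 3/2 ≈ 1.5000)
r(H) = 213 (r(H) = -6 + 219 = 213)
1/r(4 + G*(-1)) = 1/213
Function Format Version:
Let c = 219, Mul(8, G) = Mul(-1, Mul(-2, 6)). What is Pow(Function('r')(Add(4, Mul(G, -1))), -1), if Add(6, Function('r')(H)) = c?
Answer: Rational(1, 213) ≈ 0.0046948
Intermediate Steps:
G = Rational(3, 2) (G = Mul(Rational(1, 8), Mul(-1, Mul(-2, 6))) = Mul(Rational(1, 8), Mul(-1, -12)) = Mul(Rational(1, 8), 12) = Rational(3, 2) ≈ 1.5000)
Function('r')(H) = 213 (Function('r')(H) = Add(-6, 219) = 213)
Pow(Function('r')(Add(4, Mul(G, -1))), -1) = Pow(213, -1) = Rational(1, 213)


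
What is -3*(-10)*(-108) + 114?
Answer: -3126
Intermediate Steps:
-3*(-10)*(-108) + 114 = 30*(-108) + 114 = -3240 + 114 = -3126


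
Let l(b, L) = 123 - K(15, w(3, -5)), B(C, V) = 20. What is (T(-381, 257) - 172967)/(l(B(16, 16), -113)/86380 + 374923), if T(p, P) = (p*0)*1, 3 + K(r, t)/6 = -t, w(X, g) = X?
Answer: -14940889460/32385848899 ≈ -0.46134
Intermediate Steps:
K(r, t) = -18 - 6*t (K(r, t) = -18 + 6*(-t) = -18 - 6*t)
T(p, P) = 0 (T(p, P) = 0*1 = 0)
l(b, L) = 159 (l(b, L) = 123 - (-18 - 6*3) = 123 - (-18 - 18) = 123 - 1*(-36) = 123 + 36 = 159)
(T(-381, 257) - 172967)/(l(B(16, 16), -113)/86380 + 374923) = (0 - 172967)/(159/86380 + 374923) = -172967/(159*(1/86380) + 374923) = -172967/(159/86380 + 374923) = -172967/32385848899/86380 = -172967*86380/32385848899 = -14940889460/32385848899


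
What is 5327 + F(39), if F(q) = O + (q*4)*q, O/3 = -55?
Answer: 11246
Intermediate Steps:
O = -165 (O = 3*(-55) = -165)
F(q) = -165 + 4*q² (F(q) = -165 + (q*4)*q = -165 + (4*q)*q = -165 + 4*q²)
5327 + F(39) = 5327 + (-165 + 4*39²) = 5327 + (-165 + 4*1521) = 5327 + (-165 + 6084) = 5327 + 5919 = 11246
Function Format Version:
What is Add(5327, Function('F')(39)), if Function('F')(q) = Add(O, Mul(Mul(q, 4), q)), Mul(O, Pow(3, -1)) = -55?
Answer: 11246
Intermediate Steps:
O = -165 (O = Mul(3, -55) = -165)
Function('F')(q) = Add(-165, Mul(4, Pow(q, 2))) (Function('F')(q) = Add(-165, Mul(Mul(q, 4), q)) = Add(-165, Mul(Mul(4, q), q)) = Add(-165, Mul(4, Pow(q, 2))))
Add(5327, Function('F')(39)) = Add(5327, Add(-165, Mul(4, Pow(39, 2)))) = Add(5327, Add(-165, Mul(4, 1521))) = Add(5327, Add(-165, 6084)) = Add(5327, 5919) = 11246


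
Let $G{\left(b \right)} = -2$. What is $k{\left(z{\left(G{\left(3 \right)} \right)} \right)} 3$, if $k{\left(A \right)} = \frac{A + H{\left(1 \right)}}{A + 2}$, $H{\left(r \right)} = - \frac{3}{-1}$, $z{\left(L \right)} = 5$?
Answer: $\frac{24}{7} \approx 3.4286$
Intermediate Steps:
$H{\left(r \right)} = 3$ ($H{\left(r \right)} = \left(-3\right) \left(-1\right) = 3$)
$k{\left(A \right)} = \frac{3 + A}{2 + A}$ ($k{\left(A \right)} = \frac{A + 3}{A + 2} = \frac{3 + A}{2 + A}$)
$k{\left(z{\left(G{\left(3 \right)} \right)} \right)} 3 = \frac{3 + 5}{2 + 5} \cdot 3 = \frac{1}{7} \cdot 8 \cdot 3 = \frac{8}{7} \cdot 3 = \frac{24}{7}$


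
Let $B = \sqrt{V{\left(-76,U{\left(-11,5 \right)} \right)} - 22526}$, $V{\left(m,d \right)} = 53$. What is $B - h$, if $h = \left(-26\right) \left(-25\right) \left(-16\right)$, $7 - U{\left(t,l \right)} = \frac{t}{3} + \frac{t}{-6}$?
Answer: $10400 + 3 i \sqrt{2497} \approx 10400.0 + 149.91 i$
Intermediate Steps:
$U{\left(t,l \right)} = 7 - \frac{t}{6}$ ($U{\left(t,l \right)} = 7 - \left(\frac{t}{3} + \frac{t}{-6}\right) = 7 - \left(t \frac{1}{3} + t \left(- \frac{1}{6}\right)\right) = 7 - \left(\frac{t}{3} - \frac{t}{6}\right) = 7 - \frac{t}{6}$)
$B = 3 i \sqrt{2497}$ ($B = \sqrt{53 - 22526} = \sqrt{-22473} = 3 i \sqrt{2497} \approx 149.91 i$)
$h = -10400$ ($h = 650 \left(-16\right) = -10400$)
$B - h = 3 i \sqrt{2497} - -10400 = 3 i \sqrt{2497} + 10400 = 10400 + 3 i \sqrt{2497}$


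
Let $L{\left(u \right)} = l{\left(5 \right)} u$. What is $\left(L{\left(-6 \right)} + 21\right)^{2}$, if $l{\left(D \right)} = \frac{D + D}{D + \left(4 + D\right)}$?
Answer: $\frac{13689}{49} \approx 279.37$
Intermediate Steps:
$l{\left(D \right)} = \frac{2 D}{4 + 2 D}$
$L{\left(u \right)} = \frac{5 u}{7}$ ($L{\left(u \right)} = \frac{5}{2 + 5} u = \frac{5}{7} u = 5 \cdot \frac{1}{7} u = \frac{5 u}{7}$)
$\left(L{\left(-6 \right)} + 21\right)^{2} = \left(\frac{5}{7} \left(-6\right) + 21\right)^{2} = \left(- \frac{30}{7} + 21\right)^{2} = \left(\frac{117}{7}\right)^{2} = \frac{13689}{49}$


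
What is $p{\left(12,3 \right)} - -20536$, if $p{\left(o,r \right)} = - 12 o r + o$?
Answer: $20116$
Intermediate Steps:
$p{\left(o,r \right)} = o - 12 o r$ ($p{\left(o,r \right)} = - 12 o r + o = o - 12 o r$)
$p{\left(12,3 \right)} - -20536 = 12 \left(1 - 36\right) - -20536 = 12 \left(1 - 36\right) + 20536 = 12 \left(-35\right) + 20536 = -420 + 20536 = 20116$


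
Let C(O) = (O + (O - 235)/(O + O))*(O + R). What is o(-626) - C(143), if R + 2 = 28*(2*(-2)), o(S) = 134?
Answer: -572525/143 ≈ -4003.7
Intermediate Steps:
R = -114 (R = -2 + 28*(2*(-2)) = -2 + 28*(-4) = -2 - 112 = -114)
C(O) = (-114 + O)*(O + (-235 + O)/(2*O)) (C(O) = (O + (O - 235)/(O + O))*(O - 114) = (O + (-235 + O)/((2*O)))*(-114 + O) = (O + (-235 + O)*(1/(2*O)))*(-114 + O) = (O + (-235 + O)/(2*O))*(-114 + O) = (-114 + O)*(O + (-235 + O)/(2*O)))
o(-626) - C(143) = 134 - (-349/2 + 143² + 13395/143 - 227/2*143) = 134 - (-349/2 + 20449 + 13395*(1/143) - 32461/2) = 134 - (-349/2 + 20449 + 13395/143 - 32461/2) = 134 - 1*591687/143 = 134 - 591687/143 = -572525/143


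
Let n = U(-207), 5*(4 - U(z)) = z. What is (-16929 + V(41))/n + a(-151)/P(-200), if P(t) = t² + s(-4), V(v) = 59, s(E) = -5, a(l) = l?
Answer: -3373612527/9078865 ≈ -371.59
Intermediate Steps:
U(z) = 4 - z/5
n = 227/5 (n = 4 - ⅕*(-207) = 4 + 207/5 = 227/5 ≈ 45.400)
P(t) = -5 + t² (P(t) = t² - 5 = -5 + t²)
(-16929 + V(41))/n + a(-151)/P(-200) = (-16929 + 59)/(227/5) - 151/(-5 + (-200)²) = -16870*5/227 - 151/(-5 + 40000) = -84350/227 - 151/39995 = -3373612527/9078865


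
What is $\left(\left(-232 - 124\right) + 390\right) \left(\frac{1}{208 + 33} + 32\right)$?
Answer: $\frac{262242}{241} \approx 1088.1$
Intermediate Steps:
$\left(\left(-232 - 124\right) + 390\right) \left(\frac{1}{208 + 33} + 32\right) = \left(-356 + 390\right) \left(\frac{1}{241} + 32\right) = 34 \left(\frac{1}{241} + 32\right) = 34 \cdot \frac{7713}{241} = \frac{262242}{241}$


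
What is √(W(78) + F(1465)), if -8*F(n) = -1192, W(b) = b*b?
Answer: √6233 ≈ 78.949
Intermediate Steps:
W(b) = b²
F(n) = 149 (F(n) = -⅛*(-1192) = 149)
√(W(78) + F(1465)) = √(78² + 149) = √(6084 + 149) = √6233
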